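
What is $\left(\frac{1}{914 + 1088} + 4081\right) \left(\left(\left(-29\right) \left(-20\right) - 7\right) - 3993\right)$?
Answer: $- \frac{13970978730}{1001} \approx -1.3957 \cdot 10^{7}$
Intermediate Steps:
$\left(\frac{1}{914 + 1088} + 4081\right) \left(\left(\left(-29\right) \left(-20\right) - 7\right) - 3993\right) = \left(\frac{1}{2002} + 4081\right) \left(\left(580 - 7\right) - 3993\right) = \left(\frac{1}{2002} + 4081\right) \left(573 - 3993\right) = \frac{8170163}{2002} \left(-3420\right) = - \frac{13970978730}{1001}$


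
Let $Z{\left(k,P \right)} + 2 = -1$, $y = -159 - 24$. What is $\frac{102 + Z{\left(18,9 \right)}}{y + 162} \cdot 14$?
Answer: $-66$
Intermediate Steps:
$y = -183$
$Z{\left(k,P \right)} = -3$ ($Z{\left(k,P \right)} = -2 - 1 = -3$)
$\frac{102 + Z{\left(18,9 \right)}}{y + 162} \cdot 14 = \frac{102 - 3}{-183 + 162} \cdot 14 = \frac{99}{-21} \cdot 14 = 99 \left(- \frac{1}{21}\right) 14 = \left(- \frac{33}{7}\right) 14 = -66$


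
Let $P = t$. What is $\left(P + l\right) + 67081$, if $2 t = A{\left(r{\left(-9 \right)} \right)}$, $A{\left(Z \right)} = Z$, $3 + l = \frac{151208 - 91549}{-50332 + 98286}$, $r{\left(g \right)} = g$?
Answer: $\frac{1608251139}{23977} \approx 67075.0$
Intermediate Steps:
$l = - \frac{84203}{47954}$ ($l = -3 + \frac{151208 - 91549}{-50332 + 98286} = -3 + \frac{59659}{47954} = - \frac{84203}{47954} \approx -1.7559$)
$t = - \frac{9}{2}$ ($t = \frac{1}{2} \left(-9\right) = - \frac{9}{2} \approx -4.5$)
$P = - \frac{9}{2} \approx -4.5$
$\left(P + l\right) + 67081 = \left(- \frac{9}{2} - \frac{84203}{47954}\right) + 67081 = - \frac{149998}{23977} + 67081 = \frac{1608251139}{23977}$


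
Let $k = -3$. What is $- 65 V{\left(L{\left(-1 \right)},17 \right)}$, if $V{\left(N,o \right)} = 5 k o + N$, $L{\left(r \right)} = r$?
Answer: $16640$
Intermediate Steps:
$V{\left(N,o \right)} = N - 15 o$ ($V{\left(N,o \right)} = 5 \left(-3\right) o + N = - 15 o + N = N - 15 o$)
$- 65 V{\left(L{\left(-1 \right)},17 \right)} = - 65 \left(-1 - 255\right) = \left(-65\right) \left(-256\right) = 16640$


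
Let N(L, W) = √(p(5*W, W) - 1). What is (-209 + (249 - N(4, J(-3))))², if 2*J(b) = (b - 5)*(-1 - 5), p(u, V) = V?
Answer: (40 - √23)² ≈ 1239.3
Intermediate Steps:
J(b) = 15 - 3*b (J(b) = ((b - 5)*(-1 - 5))/2 = ((-5 + b)*(-6))/2 = (30 - 6*b)/2 = 15 - 3*b)
N(L, W) = √(-1 + W) (N(L, W) = √(W - 1) = √(-1 + W))
(-209 + (249 - N(4, J(-3))))² = (-209 + (249 - √(-1 + (15 - 3*(-3)))))² = (-209 + (249 - √(-1 + (15 + 9))))² = (-209 + (249 - √(-1 + 24)))² = (-209 + (249 - √23))² = (40 - √23)²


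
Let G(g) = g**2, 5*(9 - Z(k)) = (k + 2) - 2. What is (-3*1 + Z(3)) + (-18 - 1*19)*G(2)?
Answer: -713/5 ≈ -142.60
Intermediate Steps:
Z(k) = 9 - k/5 (Z(k) = 9 - ((k + 2) - 2)/5 = 9 - ((2 + k) - 2)/5 = 9 - k/5)
(-3*1 + Z(3)) + (-18 - 1*19)*G(2) = (-3*1 + (9 - 1/5*3)) + (-18 - 1*19)*2**2 = (-3 + (9 - 3/5)) + (-18 - 19)*4 = (-3 + 42/5) - 37*4 = 27/5 - 148 = -713/5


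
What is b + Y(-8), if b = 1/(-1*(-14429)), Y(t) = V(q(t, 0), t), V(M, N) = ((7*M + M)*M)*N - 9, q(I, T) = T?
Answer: -129860/14429 ≈ -8.9999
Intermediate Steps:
V(M, N) = -9 + 8*N*M**2 (V(M, N) = ((8*M)*M)*N - 9 = (8*M**2)*N - 9 = 8*N*M**2 - 9 = -9 + 8*N*M**2)
Y(t) = -9 (Y(t) = -9 + 8*t*0**2 = -9 + 8*t*0 = -9 + 0 = -9)
b = 1/14429 ≈ 6.9305e-5
b + Y(-8) = 1/14429 - 9 = -129860/14429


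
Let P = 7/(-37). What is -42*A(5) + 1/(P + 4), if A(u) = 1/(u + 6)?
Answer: -5515/1551 ≈ -3.5558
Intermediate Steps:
P = -7/37 (P = 7*(-1/37) = -7/37 ≈ -0.18919)
A(u) = 1/(6 + u)
-42*A(5) + 1/(P + 4) = -42/(6 + 5) + 1/(-7/37 + 4) = -42/11 + 1/(141/37) = -42*1/11 + 37/141 = -42/11 + 37/141 = -5515/1551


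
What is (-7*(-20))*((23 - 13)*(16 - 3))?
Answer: 18200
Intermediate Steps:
(-7*(-20))*((23 - 13)*(16 - 3)) = 140*(10*13) = 140*130 = 18200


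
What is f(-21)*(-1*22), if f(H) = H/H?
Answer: -22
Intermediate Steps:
f(H) = 1
f(-21)*(-1*22) = 1*(-1*22) = 1*(-22) = -22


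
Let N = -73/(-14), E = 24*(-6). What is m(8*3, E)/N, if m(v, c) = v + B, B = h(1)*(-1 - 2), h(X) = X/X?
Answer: 294/73 ≈ 4.0274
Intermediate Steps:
E = -144
h(X) = 1
N = 73/14 (N = -73*(-1/14) = 73/14 ≈ 5.2143)
B = -3 (B = 1*(-1 - 2) = 1*(-3) = -3)
m(v, c) = -3 + v (m(v, c) = v - 3 = -3 + v)
m(8*3, E)/N = (-3 + 8*3)/(73/14) = 14*(-3 + 24)/73 = (14/73)*21 = 294/73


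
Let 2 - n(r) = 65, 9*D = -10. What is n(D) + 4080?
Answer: 4017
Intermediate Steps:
D = -10/9 (D = (⅑)*(-10) = -10/9 ≈ -1.1111)
n(r) = -63 (n(r) = 2 - 1*65 = 2 - 65 = -63)
n(D) + 4080 = -63 + 4080 = 4017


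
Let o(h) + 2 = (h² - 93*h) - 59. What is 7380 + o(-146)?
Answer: 42213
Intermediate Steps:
o(h) = -61 + h² - 93*h (o(h) = -2 + ((h² - 93*h) - 59) = -2 + (-59 + h² - 93*h) = -61 + h² - 93*h)
7380 + o(-146) = 7380 + (-61 + (-146)² - 93*(-146)) = 7380 + (-61 + 21316 + 13578) = 7380 + 34833 = 42213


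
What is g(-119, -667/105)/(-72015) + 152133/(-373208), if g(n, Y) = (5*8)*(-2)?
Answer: -2185200271/5375314824 ≈ -0.40653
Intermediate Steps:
g(n, Y) = -80 (g(n, Y) = 40*(-2) = -80)
g(-119, -667/105)/(-72015) + 152133/(-373208) = -80/(-72015) + 152133/(-373208) = -80*(-1/72015) + 152133*(-1/373208) = 16/14403 - 152133/373208 = -2185200271/5375314824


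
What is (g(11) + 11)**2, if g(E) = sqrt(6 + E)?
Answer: (11 + sqrt(17))**2 ≈ 228.71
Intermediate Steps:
(g(11) + 11)**2 = (sqrt(6 + 11) + 11)**2 = (sqrt(17) + 11)**2 = (11 + sqrt(17))**2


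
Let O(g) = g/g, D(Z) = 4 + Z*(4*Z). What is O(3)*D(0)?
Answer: 4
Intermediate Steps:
D(Z) = 4 + 4*Z²
O(g) = 1
O(3)*D(0) = 1*(4 + 4*0²) = 1*(4 + 4*0) = 1*(4 + 0) = 1*4 = 4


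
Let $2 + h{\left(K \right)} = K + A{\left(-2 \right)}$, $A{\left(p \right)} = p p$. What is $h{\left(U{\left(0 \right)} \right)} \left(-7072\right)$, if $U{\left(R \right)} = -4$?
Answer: $14144$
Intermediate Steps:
$A{\left(p \right)} = p^{2}$
$h{\left(K \right)} = 2 + K$ ($h{\left(K \right)} = -2 + \left(K + \left(-2\right)^{2}\right) = -2 + \left(K + 4\right) = -2 + \left(4 + K\right) = 2 + K$)
$h{\left(U{\left(0 \right)} \right)} \left(-7072\right) = \left(2 - 4\right) \left(-7072\right) = \left(-2\right) \left(-7072\right) = 14144$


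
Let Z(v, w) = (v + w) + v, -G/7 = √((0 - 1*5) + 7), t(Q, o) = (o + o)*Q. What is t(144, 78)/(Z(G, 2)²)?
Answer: 5616/(1 - 7*√2)² ≈ 70.908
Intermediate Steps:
t(Q, o) = 2*Q*o (t(Q, o) = (2*o)*Q = 2*Q*o)
G = -7*√2 (G = -7*√((0 - 1*5) + 7) = -7*√((0 - 5) + 7) = -7*√(-5 + 7) = -7*√2 ≈ -9.8995)
Z(v, w) = w + 2*v
t(144, 78)/(Z(G, 2)²) = (2*144*78)/((2 + 2*(-7*√2))²) = 22464/((2 - 14*√2)²) = 22464/(2 - 14*√2)²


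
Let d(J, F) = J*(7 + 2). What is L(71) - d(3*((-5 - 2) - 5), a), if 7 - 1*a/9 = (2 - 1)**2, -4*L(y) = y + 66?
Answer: 1159/4 ≈ 289.75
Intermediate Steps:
L(y) = -33/2 - y/4 (L(y) = -(y + 66)/4 = -(66 + y)/4 = -33/2 - y/4)
a = 54 (a = 63 - 9*(2 - 1)**2 = 63 - 9*1**2 = 63 - 9*1 = 63 - 9 = 54)
d(J, F) = 9*J (d(J, F) = J*9 = 9*J)
L(71) - d(3*((-5 - 2) - 5), a) = (-33/2 - 1/4*71) - 9*3*((-5 - 2) - 5) = (-33/2 - 71/4) - 9*3*(-7 - 5) = -137/4 - 9*3*(-12) = -137/4 - 9*(-36) = -137/4 - 1*(-324) = -137/4 + 324 = 1159/4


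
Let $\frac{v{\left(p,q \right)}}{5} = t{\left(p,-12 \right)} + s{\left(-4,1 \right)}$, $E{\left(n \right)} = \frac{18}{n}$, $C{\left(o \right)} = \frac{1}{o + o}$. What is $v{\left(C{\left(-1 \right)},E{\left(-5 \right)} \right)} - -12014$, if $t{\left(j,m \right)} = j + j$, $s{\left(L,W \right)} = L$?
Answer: $11989$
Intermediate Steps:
$C{\left(o \right)} = \frac{1}{2 o}$
$t{\left(j,m \right)} = 2 j$
$v{\left(p,q \right)} = -20 + 10 p$ ($v{\left(p,q \right)} = 5 \left(2 p - 4\right) = 5 \left(-4 + 2 p\right) = -20 + 10 p$)
$v{\left(C{\left(-1 \right)},E{\left(-5 \right)} \right)} - -12014 = \left(-20 + 10 \frac{1}{2 \left(-1\right)}\right) - -12014 = \left(-20 + 10 \cdot \frac{1}{2} \left(-1\right)\right) + 12014 = \left(-20 + 10 \left(- \frac{1}{2}\right)\right) + 12014 = \left(-20 - 5\right) + 12014 = -25 + 12014 = 11989$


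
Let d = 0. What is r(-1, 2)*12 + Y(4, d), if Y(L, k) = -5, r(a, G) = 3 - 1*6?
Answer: -41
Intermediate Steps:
r(a, G) = -3 (r(a, G) = 3 - 6 = -3)
r(-1, 2)*12 + Y(4, d) = -3*12 - 5 = -36 - 5 = -41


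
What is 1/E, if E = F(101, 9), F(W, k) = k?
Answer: ⅑ ≈ 0.11111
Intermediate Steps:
E = 9
1/E = 1/9 = ⅑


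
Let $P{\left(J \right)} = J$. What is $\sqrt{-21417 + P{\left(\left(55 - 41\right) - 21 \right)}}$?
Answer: $4 i \sqrt{1339} \approx 146.37 i$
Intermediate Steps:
$\sqrt{-21417 + P{\left(\left(55 - 41\right) - 21 \right)}} = \sqrt{-21417 + \left(\left(55 - 41\right) - 21\right)} = \sqrt{-21417 + \left(14 - 21\right)} = \sqrt{-21417 - 7} = \sqrt{-21424} = 4 i \sqrt{1339}$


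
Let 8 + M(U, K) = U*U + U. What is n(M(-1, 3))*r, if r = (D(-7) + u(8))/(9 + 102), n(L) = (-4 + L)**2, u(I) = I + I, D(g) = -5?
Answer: 528/37 ≈ 14.270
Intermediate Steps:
u(I) = 2*I
M(U, K) = -8 + U + U**2 (M(U, K) = -8 + (U*U + U) = -8 + (U**2 + U) = -8 + (U + U**2) = -8 + U + U**2)
r = 11/111 (r = (-5 + 2*8)/(9 + 102) = (-5 + 16)/111 = 11*(1/111) = 11/111 ≈ 0.099099)
n(M(-1, 3))*r = (-4 + (-8 - 1 + (-1)**2))**2*(11/111) = (-4 + (-8 - 1 + 1))**2*(11/111) = (-4 - 8)**2*(11/111) = (-12)**2*(11/111) = 144*(11/111) = 528/37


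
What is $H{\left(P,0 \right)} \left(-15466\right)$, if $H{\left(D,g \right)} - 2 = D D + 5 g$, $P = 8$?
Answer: $-1020756$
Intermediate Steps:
$H{\left(D,g \right)} = 2 + D^{2} + 5 g$ ($H{\left(D,g \right)} = 2 + \left(D D + 5 g\right) = 2 + \left(D^{2} + 5 g\right) = 2 + D^{2} + 5 g$)
$H{\left(P,0 \right)} \left(-15466\right) = \left(2 + 8^{2} + 5 \cdot 0\right) \left(-15466\right) = \left(2 + 64 + 0\right) \left(-15466\right) = 66 \left(-15466\right) = -1020756$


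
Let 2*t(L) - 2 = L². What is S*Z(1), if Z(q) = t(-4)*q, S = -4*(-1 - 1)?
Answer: 72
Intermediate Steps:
t(L) = 1 + L²/2
S = 8 (S = -4*(-2) = 8)
Z(q) = 9*q (Z(q) = (1 + (½)*(-4)²)*q = (1 + (½)*16)*q = (1 + 8)*q = 9*q)
S*Z(1) = 8*(9*1) = 8*9 = 72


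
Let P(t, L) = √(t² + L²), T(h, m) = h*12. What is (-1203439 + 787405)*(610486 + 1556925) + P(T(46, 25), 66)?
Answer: -901716667974 + 6*√8585 ≈ -9.0172e+11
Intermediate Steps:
T(h, m) = 12*h
P(t, L) = √(L² + t²)
(-1203439 + 787405)*(610486 + 1556925) + P(T(46, 25), 66) = (-1203439 + 787405)*(610486 + 1556925) + √(66² + (12*46)²) = -416034*2167411 + √(4356 + 552²) = -901716667974 + √(4356 + 304704) = -901716667974 + √309060 = -901716667974 + 6*√8585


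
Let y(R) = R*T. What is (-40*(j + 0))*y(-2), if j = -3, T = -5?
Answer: 1200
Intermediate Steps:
y(R) = -5*R (y(R) = R*(-5) = -5*R)
(-40*(j + 0))*y(-2) = (-40*(-3 + 0))*(-5*(-2)) = -40*(-3)*10 = 120*10 = 1200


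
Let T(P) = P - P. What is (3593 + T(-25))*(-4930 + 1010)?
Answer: -14084560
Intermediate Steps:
T(P) = 0
(3593 + T(-25))*(-4930 + 1010) = (3593 + 0)*(-4930 + 1010) = 3593*(-3920) = -14084560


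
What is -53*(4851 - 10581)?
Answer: 303690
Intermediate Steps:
-53*(4851 - 10581) = -53*(-5730) = 303690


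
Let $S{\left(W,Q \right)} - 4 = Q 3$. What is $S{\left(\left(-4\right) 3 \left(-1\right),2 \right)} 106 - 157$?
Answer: $903$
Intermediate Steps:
$S{\left(W,Q \right)} = 4 + 3 Q$ ($S{\left(W,Q \right)} = 4 + Q 3 = 4 + 3 Q$)
$S{\left(\left(-4\right) 3 \left(-1\right),2 \right)} 106 - 157 = \left(4 + 3 \cdot 2\right) 106 - 157 = \left(4 + 6\right) 106 - 157 = 10 \cdot 106 - 157 = 1060 - 157 = 903$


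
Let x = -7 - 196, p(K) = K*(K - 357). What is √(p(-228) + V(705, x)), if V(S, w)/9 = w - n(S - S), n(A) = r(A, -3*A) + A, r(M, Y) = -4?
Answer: 3*√14621 ≈ 362.75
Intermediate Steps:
p(K) = K*(-357 + K)
x = -203
n(A) = -4 + A
V(S, w) = 36 + 9*w (V(S, w) = 9*(w - (-4 + (S - S))) = 9*(w - (-4 + 0)) = 9*(w - 1*(-4)) = 9*(w + 4) = 9*(4 + w) = 36 + 9*w)
√(p(-228) + V(705, x)) = √(-228*(-357 - 228) + (36 + 9*(-203))) = √(-228*(-585) + (36 - 1827)) = √(133380 - 1791) = √131589 = 3*√14621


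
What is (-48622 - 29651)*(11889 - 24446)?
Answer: 982874061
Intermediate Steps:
(-48622 - 29651)*(11889 - 24446) = -78273*(-12557) = 982874061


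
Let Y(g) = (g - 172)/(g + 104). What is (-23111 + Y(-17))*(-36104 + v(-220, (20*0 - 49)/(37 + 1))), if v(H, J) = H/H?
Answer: 24199191046/29 ≈ 8.3445e+8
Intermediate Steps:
v(H, J) = 1
Y(g) = (-172 + g)/(104 + g)
(-23111 + Y(-17))*(-36104 + v(-220, (20*0 - 49)/(37 + 1))) = (-23111 + (-172 - 17)/(104 - 17))*(-36104 + 1) = (-23111 - 189/87)*(-36103) = (-23111 + (1/87)*(-189))*(-36103) = (-23111 - 63/29)*(-36103) = -670282/29*(-36103) = 24199191046/29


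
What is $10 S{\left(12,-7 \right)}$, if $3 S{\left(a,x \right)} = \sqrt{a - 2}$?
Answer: $\frac{10 \sqrt{10}}{3} \approx 10.541$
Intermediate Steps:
$S{\left(a,x \right)} = \frac{\sqrt{-2 + a}}{3}$ ($S{\left(a,x \right)} = \frac{\sqrt{a - 2}}{3} = \frac{\sqrt{-2 + a}}{3}$)
$10 S{\left(12,-7 \right)} = 10 \frac{\sqrt{-2 + 12}}{3} = 10 \frac{\sqrt{10}}{3} = \frac{10 \sqrt{10}}{3}$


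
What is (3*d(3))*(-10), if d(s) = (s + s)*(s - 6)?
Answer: 540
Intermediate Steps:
d(s) = 2*s*(-6 + s) (d(s) = (2*s)*(-6 + s) = 2*s*(-6 + s))
(3*d(3))*(-10) = (3*(2*3*(-6 + 3)))*(-10) = (3*(2*3*(-3)))*(-10) = (3*(-18))*(-10) = -54*(-10) = 540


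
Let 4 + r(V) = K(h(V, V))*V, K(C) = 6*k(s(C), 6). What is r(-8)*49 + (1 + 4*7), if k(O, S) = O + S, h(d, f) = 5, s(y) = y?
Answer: -26039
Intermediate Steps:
K(C) = 36 + 6*C (K(C) = 6*(C + 6) = 6*(6 + C) = 36 + 6*C)
r(V) = -4 + 66*V (r(V) = -4 + (36 + 6*5)*V = -4 + (36 + 30)*V = -4 + 66*V)
r(-8)*49 + (1 + 4*7) = (-4 + 66*(-8))*49 + (1 + 4*7) = (-4 - 528)*49 + (1 + 28) = -532*49 + 29 = -26068 + 29 = -26039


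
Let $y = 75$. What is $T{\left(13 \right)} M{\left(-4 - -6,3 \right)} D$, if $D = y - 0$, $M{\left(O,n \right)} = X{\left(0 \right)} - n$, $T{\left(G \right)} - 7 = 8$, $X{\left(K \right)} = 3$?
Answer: $0$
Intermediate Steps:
$T{\left(G \right)} = 15$ ($T{\left(G \right)} = 7 + 8 = 15$)
$M{\left(O,n \right)} = 3 - n$
$D = 75$ ($D = 75 - 0 = 75 + 0 = 75$)
$T{\left(13 \right)} M{\left(-4 - -6,3 \right)} D = 15 \left(3 - 3\right) 75 = 15 \cdot 0 \cdot 75 = 0 \cdot 75 = 0$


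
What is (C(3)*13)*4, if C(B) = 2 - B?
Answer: -52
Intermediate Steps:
(C(3)*13)*4 = ((2 - 1*3)*13)*4 = ((2 - 3)*13)*4 = -1*13*4 = -13*4 = -52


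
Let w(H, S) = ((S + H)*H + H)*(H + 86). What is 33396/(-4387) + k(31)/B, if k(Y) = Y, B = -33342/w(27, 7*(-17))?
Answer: 12214951215/48757118 ≈ 250.53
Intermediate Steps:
w(H, S) = (86 + H)*(H + H*(H + S)) (w(H, S) = ((H + S)*H + H)*(86 + H) = (H*(H + S) + H)*(86 + H) = (H + H*(H + S))*(86 + H) = (86 + H)*(H + H*(H + S)))
B = 11114/92547 (B = -33342*1/(27*(86 + 27² + 86*(7*(-17)) + 87*27 + 27*(7*(-17)))) = -33342*1/(27*(86 + 729 + 86*(-119) + 2349 + 27*(-119))) = -33342*1/(27*(86 + 729 - 10234 + 2349 - 3213)) = -33342/(27*(-10283)) = -33342/(-277641) = -33342*(-1/277641) = 11114/92547 ≈ 0.12009)
33396/(-4387) + k(31)/B = 33396/(-4387) + 31/(11114/92547) = 33396*(-1/4387) + 31*(92547/11114) = -33396/4387 + 2868957/11114 = 12214951215/48757118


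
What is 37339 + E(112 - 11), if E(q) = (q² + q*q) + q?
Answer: 57842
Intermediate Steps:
E(q) = q + 2*q² (E(q) = (q² + q²) + q = 2*q² + q = q + 2*q²)
37339 + E(112 - 11) = 37339 + (112 - 11)*(1 + 2*(112 - 11)) = 37339 + 101*(1 + 2*101) = 37339 + 101*(1 + 202) = 37339 + 101*203 = 37339 + 20503 = 57842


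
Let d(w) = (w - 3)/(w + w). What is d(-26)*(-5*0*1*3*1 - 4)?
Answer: -29/13 ≈ -2.2308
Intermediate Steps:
d(w) = (-3 + w)/(2*w) (d(w) = (-3 + w)/((2*w)) = (-3 + w)*(1/(2*w)) = (-3 + w)/(2*w))
d(-26)*(-5*0*1*3*1 - 4) = ((1/2)*(-3 - 26)/(-26))*(-5*0*1*3*1 - 4) = ((1/2)*(-1/26)*(-29))*(-0*3 - 4) = 29*(-5*0 - 4)/52 = 29*(0 - 4)/52 = (29/52)*(-4) = -29/13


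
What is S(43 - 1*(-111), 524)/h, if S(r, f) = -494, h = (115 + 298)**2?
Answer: -494/170569 ≈ -0.0028962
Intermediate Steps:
h = 170569 (h = 413**2 = 170569)
S(43 - 1*(-111), 524)/h = -494/170569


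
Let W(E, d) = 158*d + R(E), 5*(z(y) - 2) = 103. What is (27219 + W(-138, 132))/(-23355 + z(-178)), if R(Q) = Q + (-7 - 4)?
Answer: -119815/58331 ≈ -2.0541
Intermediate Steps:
R(Q) = -11 + Q (R(Q) = Q - 11 = -11 + Q)
z(y) = 113/5 (z(y) = 2 + (⅕)*103 = 2 + 103/5 = 113/5)
W(E, d) = -11 + E + 158*d (W(E, d) = 158*d + (-11 + E) = -11 + E + 158*d)
(27219 + W(-138, 132))/(-23355 + z(-178)) = (27219 + (-11 - 138 + 158*132))/(-23355 + 113/5) = (27219 + (-11 - 138 + 20856))/(-116662/5) = (27219 + 20707)*(-5/116662) = 47926*(-5/116662) = -119815/58331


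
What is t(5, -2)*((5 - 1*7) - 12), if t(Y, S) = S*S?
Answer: -56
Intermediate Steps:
t(Y, S) = S²
t(5, -2)*((5 - 1*7) - 12) = (-2)²*((5 - 1*7) - 12) = 4*((5 - 7) - 12) = 4*(-2 - 12) = 4*(-14) = -56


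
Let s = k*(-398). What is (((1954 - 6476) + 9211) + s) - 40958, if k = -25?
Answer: -26319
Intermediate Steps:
s = 9950 (s = -25*(-398) = 9950)
(((1954 - 6476) + 9211) + s) - 40958 = (((1954 - 6476) + 9211) + 9950) - 40958 = ((-4522 + 9211) + 9950) - 40958 = (4689 + 9950) - 40958 = 14639 - 40958 = -26319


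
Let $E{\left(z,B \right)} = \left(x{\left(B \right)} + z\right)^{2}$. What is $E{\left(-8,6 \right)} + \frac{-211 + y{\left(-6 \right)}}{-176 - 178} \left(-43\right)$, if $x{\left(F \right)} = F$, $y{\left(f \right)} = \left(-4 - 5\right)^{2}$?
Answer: $- \frac{2087}{177} \approx -11.791$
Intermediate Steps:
$y{\left(f \right)} = 81$ ($y{\left(f \right)} = \left(-9\right)^{2} = 81$)
$E{\left(z,B \right)} = \left(B + z\right)^{2}$
$E{\left(-8,6 \right)} + \frac{-211 + y{\left(-6 \right)}}{-176 - 178} \left(-43\right) = \left(6 - 8\right)^{2} + \frac{-211 + 81}{-176 - 178} \left(-43\right) = \left(-2\right)^{2} + - \frac{130}{-354} \left(-43\right) = 4 + \left(-130\right) \left(- \frac{1}{354}\right) \left(-43\right) = 4 + \frac{65}{177} \left(-43\right) = 4 - \frac{2795}{177} = - \frac{2087}{177}$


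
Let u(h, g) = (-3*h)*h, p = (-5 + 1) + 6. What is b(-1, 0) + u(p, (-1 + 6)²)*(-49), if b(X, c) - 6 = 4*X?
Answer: 590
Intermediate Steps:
b(X, c) = 6 + 4*X
p = 2 (p = -4 + 6 = 2)
u(h, g) = -3*h²
b(-1, 0) + u(p, (-1 + 6)²)*(-49) = (6 + 4*(-1)) - 3*2²*(-49) = (6 - 4) - 3*4*(-49) = 2 - 12*(-49) = 2 + 588 = 590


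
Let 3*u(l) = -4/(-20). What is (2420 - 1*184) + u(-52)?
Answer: 33541/15 ≈ 2236.1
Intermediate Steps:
u(l) = 1/15 (u(l) = (-4/(-20))/3 = (-4*(-1/20))/3 = (⅓)*(⅕) = 1/15)
(2420 - 1*184) + u(-52) = (2420 - 1*184) + 1/15 = (2420 - 184) + 1/15 = 2236 + 1/15 = 33541/15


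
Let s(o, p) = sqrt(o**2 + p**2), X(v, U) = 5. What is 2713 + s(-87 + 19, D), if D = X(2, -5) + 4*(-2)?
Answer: 2713 + sqrt(4633) ≈ 2781.1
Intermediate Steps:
D = -3 (D = 5 + 4*(-2) = 5 - 8 = -3)
2713 + s(-87 + 19, D) = 2713 + sqrt((-87 + 19)**2 + (-3)**2) = 2713 + sqrt((-68)**2 + 9) = 2713 + sqrt(4624 + 9) = 2713 + sqrt(4633)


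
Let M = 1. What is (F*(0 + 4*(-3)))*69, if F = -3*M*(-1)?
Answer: -2484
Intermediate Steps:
F = 3 (F = -3*1*(-1) = -3*(-1) = 3)
(F*(0 + 4*(-3)))*69 = (3*(0 + 4*(-3)))*69 = (3*(0 - 12))*69 = (3*(-12))*69 = -36*69 = -2484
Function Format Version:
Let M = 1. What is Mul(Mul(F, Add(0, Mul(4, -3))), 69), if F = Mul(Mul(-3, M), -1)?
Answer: -2484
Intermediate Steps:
F = 3 (F = Mul(Mul(-3, 1), -1) = Mul(-3, -1) = 3)
Mul(Mul(F, Add(0, Mul(4, -3))), 69) = Mul(Mul(3, Add(0, Mul(4, -3))), 69) = Mul(Mul(3, Add(0, -12)), 69) = Mul(Mul(3, -12), 69) = Mul(-36, 69) = -2484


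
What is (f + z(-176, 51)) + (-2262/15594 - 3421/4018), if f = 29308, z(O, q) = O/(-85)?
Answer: 26015803085367/887636470 ≈ 29309.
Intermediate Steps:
z(O, q) = -O/85 (z(O, q) = O*(-1/85) = -O/85)
(f + z(-176, 51)) + (-2262/15594 - 3421/4018) = (29308 - 1/85*(-176)) + (-2262/15594 - 3421/4018) = (29308 + 176/85) + (-2262*1/15594 - 3421*1/4018) = 2491356/85 + (-377/2599 - 3421/4018) = 2491356/85 - 10405965/10442782 = 26015803085367/887636470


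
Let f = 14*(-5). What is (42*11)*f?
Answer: -32340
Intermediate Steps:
f = -70
(42*11)*f = (42*11)*(-70) = 462*(-70) = -32340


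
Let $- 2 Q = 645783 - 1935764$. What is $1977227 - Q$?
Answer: $\frac{2664473}{2} \approx 1.3322 \cdot 10^{6}$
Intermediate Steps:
$Q = \frac{1289981}{2}$ ($Q = - \frac{645783 - 1935764}{2} = \left(- \frac{1}{2}\right) \left(-1289981\right) = \frac{1289981}{2} \approx 6.4499 \cdot 10^{5}$)
$1977227 - Q = 1977227 - \frac{1289981}{2} = \frac{2664473}{2}$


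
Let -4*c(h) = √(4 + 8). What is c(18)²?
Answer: ¾ ≈ 0.75000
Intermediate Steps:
c(h) = -√3/2 (c(h) = -√(4 + 8)/4 = -√3/2)
c(18)² = (-√3/2)² = ¾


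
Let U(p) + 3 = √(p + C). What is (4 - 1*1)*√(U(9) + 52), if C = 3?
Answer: 3*√(49 + 2*√3) ≈ 21.730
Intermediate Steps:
U(p) = -3 + √(3 + p) (U(p) = -3 + √(p + 3) = -3 + √(3 + p))
(4 - 1*1)*√(U(9) + 52) = (4 - 1*1)*√((-3 + √(3 + 9)) + 52) = (4 - 1)*√((-3 + √12) + 52) = 3*√((-3 + 2*√3) + 52) = 3*√(49 + 2*√3)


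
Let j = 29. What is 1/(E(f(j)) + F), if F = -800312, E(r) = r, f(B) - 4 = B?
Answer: -1/800279 ≈ -1.2496e-6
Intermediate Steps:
f(B) = 4 + B
1/(E(f(j)) + F) = 1/((4 + 29) - 800312) = 1/(33 - 800312) = 1/(-800279) = -1/800279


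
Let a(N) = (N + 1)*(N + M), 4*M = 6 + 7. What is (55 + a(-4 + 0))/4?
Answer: 229/16 ≈ 14.313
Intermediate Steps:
M = 13/4 (M = (6 + 7)/4 = (¼)*13 = 13/4 ≈ 3.2500)
a(N) = (1 + N)*(13/4 + N) (a(N) = (N + 1)*(N + 13/4) = (1 + N)*(13/4 + N))
(55 + a(-4 + 0))/4 = (55 + (13/4 + (-4 + 0)² + 17*(-4 + 0)/4))/4 = (55 + (13/4 + (-4)² + (17/4)*(-4)))/4 = (55 + (13/4 + 16 - 17))/4 = (55 + 9/4)/4 = (¼)*(229/4) = 229/16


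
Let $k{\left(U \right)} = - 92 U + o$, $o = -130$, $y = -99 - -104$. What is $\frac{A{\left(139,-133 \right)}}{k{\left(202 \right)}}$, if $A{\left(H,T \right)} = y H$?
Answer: $- \frac{695}{18714} \approx -0.037138$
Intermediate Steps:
$y = 5$ ($y = -99 + 104 = 5$)
$A{\left(H,T \right)} = 5 H$
$k{\left(U \right)} = -130 - 92 U$ ($k{\left(U \right)} = - 92 U - 130 = -130 - 92 U$)
$\frac{A{\left(139,-133 \right)}}{k{\left(202 \right)}} = \frac{5 \cdot 139}{-130 - 18584} = \frac{695}{-130 - 18584} = \frac{695}{-18714} = 695 \left(- \frac{1}{18714}\right) = - \frac{695}{18714}$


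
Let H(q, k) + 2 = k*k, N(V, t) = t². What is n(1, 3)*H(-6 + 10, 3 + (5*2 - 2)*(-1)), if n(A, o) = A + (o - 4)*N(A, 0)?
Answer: 23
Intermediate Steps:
H(q, k) = -2 + k² (H(q, k) = -2 + k*k = -2 + k²)
n(A, o) = A (n(A, o) = A + (o - 4)*0² = A + (-4 + o)*0 = A + 0 = A)
n(1, 3)*H(-6 + 10, 3 + (5*2 - 2)*(-1)) = 1*(-2 + (3 + (5*2 - 2)*(-1))²) = 1*(-2 + (3 + (10 - 2)*(-1))²) = 1*(-2 + (3 + 8*(-1))²) = 1*(-2 + (3 - 8)²) = 1*(-2 + (-5)²) = 1*(-2 + 25) = 1*23 = 23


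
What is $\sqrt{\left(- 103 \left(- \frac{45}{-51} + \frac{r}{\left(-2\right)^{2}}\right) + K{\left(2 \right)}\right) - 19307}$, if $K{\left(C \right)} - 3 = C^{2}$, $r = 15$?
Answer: $\frac{i \sqrt{22862365}}{34} \approx 140.63 i$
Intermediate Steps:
$K{\left(C \right)} = 3 + C^{2}$
$\sqrt{\left(- 103 \left(- \frac{45}{-51} + \frac{r}{\left(-2\right)^{2}}\right) + K{\left(2 \right)}\right) - 19307} = \sqrt{\left(- 103 \left(- \frac{45}{-51} + \frac{15}{\left(-2\right)^{2}}\right) + \left(3 + 2^{2}\right)\right) - 19307} = \sqrt{\left(- 103 \left(\left(-45\right) \left(- \frac{1}{51}\right) + \frac{15}{4}\right) + \left(3 + 4\right)\right) - 19307} = \sqrt{\left(- 103 \left(\frac{15}{17} + 15 \cdot \frac{1}{4}\right) + 7\right) - 19307} = \sqrt{\left(- 103 \left(\frac{15}{17} + \frac{15}{4}\right) + 7\right) - 19307} = \sqrt{\left(\left(-103\right) \frac{315}{68} + 7\right) - 19307} = \sqrt{\left(- \frac{32445}{68} + 7\right) - 19307} = \sqrt{- \frac{31969}{68} - 19307} = \sqrt{- \frac{1344845}{68}} = \frac{i \sqrt{22862365}}{34}$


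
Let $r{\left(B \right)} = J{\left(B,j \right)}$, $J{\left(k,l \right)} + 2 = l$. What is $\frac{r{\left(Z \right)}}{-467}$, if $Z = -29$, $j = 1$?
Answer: $\frac{1}{467} \approx 0.0021413$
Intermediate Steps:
$J{\left(k,l \right)} = -2 + l$
$r{\left(B \right)} = -1$ ($r{\left(B \right)} = -2 + 1 = -1$)
$\frac{r{\left(Z \right)}}{-467} = - \frac{1}{-467} = \left(-1\right) \left(- \frac{1}{467}\right) = \frac{1}{467}$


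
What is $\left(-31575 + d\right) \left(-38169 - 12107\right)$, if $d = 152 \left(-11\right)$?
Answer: $1671526172$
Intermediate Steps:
$d = -1672$
$\left(-31575 + d\right) \left(-38169 - 12107\right) = \left(-31575 - 1672\right) \left(-38169 - 12107\right) = \left(-33247\right) \left(-50276\right) = 1671526172$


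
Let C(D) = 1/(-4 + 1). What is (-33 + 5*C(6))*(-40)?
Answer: 4160/3 ≈ 1386.7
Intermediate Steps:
C(D) = -⅓ (C(D) = 1/(-3) = -⅓)
(-33 + 5*C(6))*(-40) = (-33 + 5*(-⅓))*(-40) = (-33 - 5/3)*(-40) = -104/3*(-40) = 4160/3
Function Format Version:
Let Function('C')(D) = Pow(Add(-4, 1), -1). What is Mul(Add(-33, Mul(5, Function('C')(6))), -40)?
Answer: Rational(4160, 3) ≈ 1386.7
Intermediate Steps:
Function('C')(D) = Rational(-1, 3) (Function('C')(D) = Pow(-3, -1) = Rational(-1, 3))
Mul(Add(-33, Mul(5, Function('C')(6))), -40) = Mul(Add(-33, Mul(5, Rational(-1, 3))), -40) = Mul(Add(-33, Rational(-5, 3)), -40) = Mul(Rational(-104, 3), -40) = Rational(4160, 3)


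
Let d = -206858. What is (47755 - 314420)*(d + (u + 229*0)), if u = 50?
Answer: 55148455320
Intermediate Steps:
(47755 - 314420)*(d + (u + 229*0)) = (47755 - 314420)*(-206858 + (50 + 229*0)) = -266665*(-206858 + (50 + 0)) = -266665*(-206858 + 50) = -266665*(-206808) = 55148455320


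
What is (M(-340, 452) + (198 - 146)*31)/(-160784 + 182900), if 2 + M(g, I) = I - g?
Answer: 1201/11058 ≈ 0.10861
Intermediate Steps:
M(g, I) = -2 + I - g (M(g, I) = -2 + (I - g) = -2 + I - g)
(M(-340, 452) + (198 - 146)*31)/(-160784 + 182900) = ((-2 + 452 - 1*(-340)) + (198 - 146)*31)/(-160784 + 182900) = ((-2 + 452 + 340) + 52*31)/22116 = (790 + 1612)*(1/22116) = 2402*(1/22116) = 1201/11058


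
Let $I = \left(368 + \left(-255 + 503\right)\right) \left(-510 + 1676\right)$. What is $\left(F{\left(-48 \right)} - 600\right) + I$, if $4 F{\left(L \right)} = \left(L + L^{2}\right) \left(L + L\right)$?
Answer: $663512$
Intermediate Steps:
$F{\left(L \right)} = \frac{L \left(L + L^{2}\right)}{2}$ ($F{\left(L \right)} = \frac{\left(L + L^{2}\right) \left(L + L\right)}{4} = \frac{\left(L + L^{2}\right) 2 L}{4} = \frac{2 L \left(L + L^{2}\right)}{4} = \frac{L \left(L + L^{2}\right)}{2}$)
$I = 718256$ ($I = \left(368 + 248\right) 1166 = 616 \cdot 1166 = 718256$)
$\left(F{\left(-48 \right)} - 600\right) + I = \left(\frac{\left(-48\right)^{2} \left(1 - 48\right)}{2} - 600\right) + 718256 = \left(\frac{1}{2} \cdot 2304 \left(-47\right) - 600\right) + 718256 = \left(-54144 - 600\right) + 718256 = -54744 + 718256 = 663512$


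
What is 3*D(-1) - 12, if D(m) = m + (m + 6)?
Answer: 0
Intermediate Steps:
D(m) = 6 + 2*m (D(m) = m + (6 + m) = 6 + 2*m)
3*D(-1) - 12 = 3*(6 + 2*(-1)) - 12 = 3*(6 - 2) - 12 = 3*4 - 12 = 12 - 12 = 0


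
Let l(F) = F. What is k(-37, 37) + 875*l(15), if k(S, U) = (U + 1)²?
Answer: 14569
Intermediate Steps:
k(S, U) = (1 + U)²
k(-37, 37) + 875*l(15) = (1 + 37)² + 875*15 = 38² + 13125 = 1444 + 13125 = 14569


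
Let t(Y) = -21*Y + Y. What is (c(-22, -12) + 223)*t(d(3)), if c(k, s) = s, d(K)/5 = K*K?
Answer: -189900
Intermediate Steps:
d(K) = 5*K² (d(K) = 5*(K*K) = 5*K²)
t(Y) = -20*Y
(c(-22, -12) + 223)*t(d(3)) = (-12 + 223)*(-100*3²) = 211*(-100*9) = 211*(-20*45) = 211*(-900) = -189900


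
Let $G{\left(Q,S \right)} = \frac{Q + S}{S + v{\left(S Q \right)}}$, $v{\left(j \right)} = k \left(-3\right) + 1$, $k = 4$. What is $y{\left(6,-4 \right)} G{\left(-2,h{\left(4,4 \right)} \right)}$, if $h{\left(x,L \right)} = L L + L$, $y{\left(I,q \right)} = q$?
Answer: $-8$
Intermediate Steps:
$h{\left(x,L \right)} = L + L^{2}$ ($h{\left(x,L \right)} = L^{2} + L = L + L^{2}$)
$v{\left(j \right)} = -11$ ($v{\left(j \right)} = 4 \left(-3\right) + 1 = -12 + 1 = -11$)
$G{\left(Q,S \right)} = \frac{Q + S}{-11 + S}$ ($G{\left(Q,S \right)} = \frac{Q + S}{S - 11} = \frac{Q + S}{-11 + S}$)
$y{\left(6,-4 \right)} G{\left(-2,h{\left(4,4 \right)} \right)} = - 4 \frac{-2 + 4 \left(1 + 4\right)}{-11 + 4 \left(1 + 4\right)} = - 4 \frac{-2 + 4 \cdot 5}{-11 + 4 \cdot 5} = - 4 \frac{-2 + 20}{-11 + 20} = - 4 \cdot \frac{1}{9} \cdot 18 = \left(-4\right) 2 = -8$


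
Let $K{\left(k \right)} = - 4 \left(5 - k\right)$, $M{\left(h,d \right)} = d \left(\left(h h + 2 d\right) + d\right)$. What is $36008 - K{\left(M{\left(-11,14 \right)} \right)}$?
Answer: $26900$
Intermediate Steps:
$M{\left(h,d \right)} = d \left(h^{2} + 3 d\right)$ ($M{\left(h,d \right)} = d \left(\left(h^{2} + 2 d\right) + d\right) = d \left(h^{2} + 3 d\right)$)
$K{\left(k \right)} = -20 + 4 k$
$36008 - K{\left(M{\left(-11,14 \right)} \right)} = 36008 - \left(-20 + 4 \cdot 14 \left(\left(-11\right)^{2} + 3 \cdot 14\right)\right) = 36008 - \left(-20 + 4 \cdot 14 \left(121 + 42\right)\right) = 36008 - \left(-20 + 4 \cdot 14 \cdot 163\right) = 36008 - \left(-20 + 4 \cdot 2282\right) = 36008 - \left(-20 + 9128\right) = 36008 - 9108 = 26900$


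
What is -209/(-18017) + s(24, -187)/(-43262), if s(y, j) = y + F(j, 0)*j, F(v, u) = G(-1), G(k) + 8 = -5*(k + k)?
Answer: 7673854/389725727 ≈ 0.019690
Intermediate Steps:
G(k) = -8 - 10*k (G(k) = -8 - 5*(k + k) = -8 - 10*k)
F(v, u) = 2 (F(v, u) = -8 - 10*(-1) = -8 + 10 = 2)
s(y, j) = y + 2*j
-209/(-18017) + s(24, -187)/(-43262) = -209/(-18017) + (24 + 2*(-187))/(-43262) = -209*(-1/18017) + (24 - 374)*(-1/43262) = 209/18017 - 350*(-1/43262) = 209/18017 + 175/21631 = 7673854/389725727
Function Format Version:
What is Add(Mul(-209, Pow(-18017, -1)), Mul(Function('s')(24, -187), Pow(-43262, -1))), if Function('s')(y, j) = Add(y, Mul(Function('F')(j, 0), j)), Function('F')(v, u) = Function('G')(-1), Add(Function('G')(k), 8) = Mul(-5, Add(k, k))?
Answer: Rational(7673854, 389725727) ≈ 0.019690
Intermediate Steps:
Function('G')(k) = Add(-8, Mul(-10, k)) (Function('G')(k) = Add(-8, Mul(-5, Add(k, k))) = Add(-8, Mul(-5, Mul(2, k))) = Add(-8, Mul(-10, k)))
Function('F')(v, u) = 2 (Function('F')(v, u) = Add(-8, Mul(-10, -1)) = Add(-8, 10) = 2)
Function('s')(y, j) = Add(y, Mul(2, j))
Add(Mul(-209, Pow(-18017, -1)), Mul(Function('s')(24, -187), Pow(-43262, -1))) = Add(Mul(-209, Pow(-18017, -1)), Mul(Add(24, Mul(2, -187)), Pow(-43262, -1))) = Add(Mul(-209, Rational(-1, 18017)), Mul(Add(24, -374), Rational(-1, 43262))) = Add(Rational(209, 18017), Mul(-350, Rational(-1, 43262))) = Add(Rational(209, 18017), Rational(175, 21631)) = Rational(7673854, 389725727)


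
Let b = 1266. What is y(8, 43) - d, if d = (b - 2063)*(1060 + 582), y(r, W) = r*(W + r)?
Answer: 1309082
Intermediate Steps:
d = -1308674 (d = (1266 - 2063)*(1060 + 582) = -797*1642 = -1308674)
y(8, 43) - d = 8*(43 + 8) - 1*(-1308674) = 8*51 + 1308674 = 408 + 1308674 = 1309082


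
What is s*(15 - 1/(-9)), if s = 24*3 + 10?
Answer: 11152/9 ≈ 1239.1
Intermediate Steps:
s = 82 (s = 72 + 10 = 82)
s*(15 - 1/(-9)) = 82*(15 - 1/(-9)) = 82*(15 - 1*(-1/9)) = 82*(15 + 1/9) = 82*(136/9) = 11152/9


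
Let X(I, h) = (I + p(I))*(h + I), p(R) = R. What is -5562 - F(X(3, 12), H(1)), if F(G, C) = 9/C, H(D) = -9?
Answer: -5561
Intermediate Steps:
X(I, h) = 2*I*(I + h) (X(I, h) = (I + I)*(h + I) = (2*I)*(I + h) = 2*I*(I + h))
-5562 - F(X(3, 12), H(1)) = -5562 - 9/(-9) = -5562 - 9*(-1)/9 = -5562 - 1*(-1) = -5562 + 1 = -5561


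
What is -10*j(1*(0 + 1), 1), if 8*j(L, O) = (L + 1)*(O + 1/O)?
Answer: -5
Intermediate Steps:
j(L, O) = (1 + L)*(O + 1/O)/8 (j(L, O) = ((L + 1)*(O + 1/O))/8 = ((1 + L)*(O + 1/O))/8 = (1 + L)*(O + 1/O)/8)
-10*j(1*(0 + 1), 1) = -5*(1 + 1*(0 + 1) + 1²*(1 + 1*(0 + 1)))/(4*1) = -5*(1 + 1*1 + 1*(1 + 1*1))/4 = -5*(1 + 1 + 1*(1 + 1))/4 = -5*(1 + 1 + 1*2)/4 = -5*(1 + 1 + 2)/4 = -5*4/4 = -10*½ = -5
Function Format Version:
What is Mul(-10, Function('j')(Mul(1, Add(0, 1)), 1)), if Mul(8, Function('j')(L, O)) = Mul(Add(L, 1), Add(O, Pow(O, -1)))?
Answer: -5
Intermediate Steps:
Function('j')(L, O) = Mul(Rational(1, 8), Add(1, L), Add(O, Pow(O, -1))) (Function('j')(L, O) = Mul(Rational(1, 8), Mul(Add(L, 1), Add(O, Pow(O, -1)))) = Mul(Rational(1, 8), Mul(Add(1, L), Add(O, Pow(O, -1)))) = Mul(Rational(1, 8), Add(1, L), Add(O, Pow(O, -1))))
Mul(-10, Function('j')(Mul(1, Add(0, 1)), 1)) = Mul(-10, Mul(Rational(1, 8), Pow(1, -1), Add(1, Mul(1, Add(0, 1)), Mul(Pow(1, 2), Add(1, Mul(1, Add(0, 1))))))) = Mul(-10, Mul(Rational(1, 8), 1, Add(1, Mul(1, 1), Mul(1, Add(1, Mul(1, 1)))))) = Mul(-10, Mul(Rational(1, 8), 1, Add(1, 1, Mul(1, Add(1, 1))))) = Mul(-10, Mul(Rational(1, 8), 1, Add(1, 1, Mul(1, 2)))) = Mul(-10, Mul(Rational(1, 8), 1, Add(1, 1, 2))) = Mul(-10, Mul(Rational(1, 8), 1, 4)) = Mul(-10, Rational(1, 2)) = -5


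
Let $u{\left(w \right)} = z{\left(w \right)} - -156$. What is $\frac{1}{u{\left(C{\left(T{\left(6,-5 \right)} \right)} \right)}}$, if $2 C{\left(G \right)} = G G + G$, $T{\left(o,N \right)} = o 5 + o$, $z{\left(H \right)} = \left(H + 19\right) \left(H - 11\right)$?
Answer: $\frac{1}{448831} \approx 2.228 \cdot 10^{-6}$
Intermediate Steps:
$z{\left(H \right)} = \left(-11 + H\right) \left(19 + H\right)$ ($z{\left(H \right)} = \left(19 + H\right) \left(-11 + H\right) = \left(-11 + H\right) \left(19 + H\right)$)
$T{\left(o,N \right)} = 6 o$ ($T{\left(o,N \right)} = 5 o + o = 6 o$)
$C{\left(G \right)} = \frac{G}{2} + \frac{G^{2}}{2}$ ($C{\left(G \right)} = \frac{G G + G}{2} = \frac{G^{2} + G}{2} = \frac{G + G^{2}}{2} = \frac{G}{2} + \frac{G^{2}}{2}$)
$u{\left(w \right)} = -53 + w^{2} + 8 w$ ($u{\left(w \right)} = \left(-209 + w^{2} + 8 w\right) - -156 = \left(-209 + w^{2} + 8 w\right) + 156 = -53 + w^{2} + 8 w$)
$\frac{1}{u{\left(C{\left(T{\left(6,-5 \right)} \right)} \right)}} = \frac{1}{-53 + \left(\frac{6 \cdot 6 \left(1 + 6 \cdot 6\right)}{2}\right)^{2} + 8 \frac{6 \cdot 6 \left(1 + 6 \cdot 6\right)}{2}} = \frac{1}{-53 + \left(\frac{1}{2} \cdot 36 \left(1 + 36\right)\right)^{2} + 8 \cdot \frac{1}{2} \cdot 36 \left(1 + 36\right)} = \frac{1}{-53 + \left(\frac{1}{2} \cdot 36 \cdot 37\right)^{2} + 8 \cdot \frac{1}{2} \cdot 36 \cdot 37} = \frac{1}{-53 + 666^{2} + 8 \cdot 666} = \frac{1}{-53 + 443556 + 5328} = \frac{1}{448831}$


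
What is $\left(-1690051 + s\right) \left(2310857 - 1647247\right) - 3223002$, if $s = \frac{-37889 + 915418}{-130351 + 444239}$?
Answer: $- \frac{176018363541915883}{156944} \approx -1.1215 \cdot 10^{12}$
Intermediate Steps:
$s = \frac{877529}{313888} \approx 2.7957$
$\left(-1690051 + s\right) \left(2310857 - 1647247\right) - 3223002 = \left(-1690051 + \frac{877529}{313888}\right) \left(2310857 - 1647247\right) - 3223002 = \left(- \frac{530485850759}{313888}\right) 663610 - 3223002 = - \frac{176017857711089995}{156944} - 3223002 = - \frac{176018363541915883}{156944}$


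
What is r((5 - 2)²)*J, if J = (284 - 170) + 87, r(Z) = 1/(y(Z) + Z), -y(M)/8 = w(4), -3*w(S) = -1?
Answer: 603/19 ≈ 31.737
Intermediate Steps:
w(S) = ⅓ (w(S) = -⅓*(-1) = ⅓)
y(M) = -8/3 (y(M) = -8*⅓ = -8/3)
r(Z) = 1/(-8/3 + Z)
J = 201 (J = 114 + 87 = 201)
r((5 - 2)²)*J = (3/(-8 + 3*(5 - 2)²))*201 = (3/(-8 + 3*3²))*201 = (3/(-8 + 3*9))*201 = (3/(-8 + 27))*201 = (3/19)*201 = 603/19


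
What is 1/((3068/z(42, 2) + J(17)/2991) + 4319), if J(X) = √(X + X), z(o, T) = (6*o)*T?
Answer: 68253713469774/295203269414237713 - 5276124*√34/295203269414237713 ≈ 0.00023121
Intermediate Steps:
z(o, T) = 6*T*o
J(X) = √2*√X (J(X) = √(2*X) = √2*√X)
1/((3068/z(42, 2) + J(17)/2991) + 4319) = 1/((3068/((6*2*42)) + (√2*√17)/2991) + 4319) = 1/((3068/504 + √34*(1/2991)) + 4319) = 1/((3068*(1/504) + √34/2991) + 4319) = 1/((767/126 + √34/2991) + 4319) = 1/(544961/126 + √34/2991)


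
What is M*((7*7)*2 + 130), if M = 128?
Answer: 29184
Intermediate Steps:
M*((7*7)*2 + 130) = 128*((7*7)*2 + 130) = 128*(49*2 + 130) = 128*(98 + 130) = 128*228 = 29184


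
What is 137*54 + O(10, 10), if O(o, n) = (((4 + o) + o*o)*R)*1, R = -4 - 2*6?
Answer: 5574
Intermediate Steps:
R = -16 (R = -4 - 12 = -16)
O(o, n) = -64 - 16*o - 16*o**2 (O(o, n) = (((4 + o) + o*o)*(-16))*1 = (((4 + o) + o**2)*(-16))*1 = ((4 + o + o**2)*(-16))*1 = (-64 - 16*o - 16*o**2)*1 = -64 - 16*o - 16*o**2)
137*54 + O(10, 10) = 137*54 + (-64 - 16*10 - 16*10**2) = 7398 + (-64 - 160 - 16*100) = 7398 + (-64 - 160 - 1600) = 7398 - 1824 = 5574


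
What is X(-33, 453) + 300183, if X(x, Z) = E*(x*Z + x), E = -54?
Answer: 1109211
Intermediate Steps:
X(x, Z) = -54*x - 54*Z*x (X(x, Z) = -54*(x*Z + x) = -54*(Z*x + x) = -54*(x + Z*x) = -54*x - 54*Z*x)
X(-33, 453) + 300183 = -54*(-33)*(1 + 453) + 300183 = -54*(-33)*454 + 300183 = 809028 + 300183 = 1109211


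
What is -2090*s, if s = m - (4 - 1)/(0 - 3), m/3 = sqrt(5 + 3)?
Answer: -2090 - 12540*sqrt(2) ≈ -19824.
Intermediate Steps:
m = 6*sqrt(2) (m = 3*sqrt(5 + 3) = 3*sqrt(8) = 3*(2*sqrt(2)) = 6*sqrt(2) ≈ 8.4853)
s = 1 + 6*sqrt(2) (s = 6*sqrt(2) - (4 - 1)/(0 - 3) = 6*sqrt(2) - 3/(-3) = 6*sqrt(2) - 3*(-1)/3 = 6*sqrt(2) - 1*(-1) = 6*sqrt(2) + 1 = 1 + 6*sqrt(2) ≈ 9.4853)
-2090*s = -2090*(1 + 6*sqrt(2)) = -2090 - 12540*sqrt(2)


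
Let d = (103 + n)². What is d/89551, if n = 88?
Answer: 36481/89551 ≈ 0.40738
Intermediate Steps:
d = 36481 (d = (103 + 88)² = 191² = 36481)
d/89551 = 36481/89551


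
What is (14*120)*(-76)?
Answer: -127680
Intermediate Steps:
(14*120)*(-76) = 1680*(-76) = -127680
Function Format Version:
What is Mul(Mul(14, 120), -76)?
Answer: -127680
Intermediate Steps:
Mul(Mul(14, 120), -76) = Mul(1680, -76) = -127680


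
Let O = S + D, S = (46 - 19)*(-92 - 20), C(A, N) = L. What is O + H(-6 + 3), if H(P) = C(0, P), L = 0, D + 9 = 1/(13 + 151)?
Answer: -497411/164 ≈ -3033.0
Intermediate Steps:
D = -1475/164 (D = -9 + 1/(13 + 151) = -9 + 1/164 = -1475/164 ≈ -8.9939)
C(A, N) = 0
H(P) = 0
S = -3024 (S = 27*(-112) = -3024)
O = -497411/164 (O = -3024 - 1475/164 = -497411/164 ≈ -3033.0)
O + H(-6 + 3) = -497411/164 + 0 = -497411/164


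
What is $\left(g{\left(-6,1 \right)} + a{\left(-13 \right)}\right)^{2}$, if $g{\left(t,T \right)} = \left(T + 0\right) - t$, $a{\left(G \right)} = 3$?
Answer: $100$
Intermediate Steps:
$g{\left(t,T \right)} = T - t$
$\left(g{\left(-6,1 \right)} + a{\left(-13 \right)}\right)^{2} = \left(\left(1 - -6\right) + 3\right)^{2} = \left(\left(1 + 6\right) + 3\right)^{2} = \left(7 + 3\right)^{2} = 10^{2} = 100$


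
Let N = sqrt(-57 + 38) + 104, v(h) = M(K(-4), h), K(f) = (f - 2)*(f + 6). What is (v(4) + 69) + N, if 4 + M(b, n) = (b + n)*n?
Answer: 137 + I*sqrt(19) ≈ 137.0 + 4.3589*I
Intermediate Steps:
K(f) = (-2 + f)*(6 + f)
M(b, n) = -4 + n*(b + n) (M(b, n) = -4 + (b + n)*n = -4 + n*(b + n))
v(h) = -4 + h**2 - 12*h (v(h) = -4 + h**2 + (-12 + (-4)**2 + 4*(-4))*h = -4 + h**2 + (-12 + 16 - 16)*h = -4 + h**2 - 12*h)
N = 104 + I*sqrt(19) (N = sqrt(-19) + 104 = I*sqrt(19) + 104 = 104 + I*sqrt(19) ≈ 104.0 + 4.3589*I)
(v(4) + 69) + N = ((-4 + 4**2 - 12*4) + 69) + (104 + I*sqrt(19)) = ((-4 + 16 - 48) + 69) + (104 + I*sqrt(19)) = (-36 + 69) + (104 + I*sqrt(19)) = 33 + (104 + I*sqrt(19)) = 137 + I*sqrt(19)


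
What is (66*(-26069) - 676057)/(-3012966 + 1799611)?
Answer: 2396611/1213355 ≈ 1.9752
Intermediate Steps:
(66*(-26069) - 676057)/(-3012966 + 1799611) = (-1720554 - 676057)/(-1213355) = -2396611*(-1/1213355) = 2396611/1213355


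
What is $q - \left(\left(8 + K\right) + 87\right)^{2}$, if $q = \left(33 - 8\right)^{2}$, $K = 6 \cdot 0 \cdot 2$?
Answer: $-8400$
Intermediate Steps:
$K = 0$ ($K = 0 \cdot 2 = 0$)
$q = 625$ ($q = 25^{2} = 625$)
$q - \left(\left(8 + K\right) + 87\right)^{2} = 625 - \left(\left(8 + 0\right) + 87\right)^{2} = 625 - \left(8 + 87\right)^{2} = 625 - 95^{2} = 625 - 9025 = -8400$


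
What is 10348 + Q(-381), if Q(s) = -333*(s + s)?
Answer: 264094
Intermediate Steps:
Q(s) = -666*s
10348 + Q(-381) = 10348 - 666*(-381) = 10348 + 253746 = 264094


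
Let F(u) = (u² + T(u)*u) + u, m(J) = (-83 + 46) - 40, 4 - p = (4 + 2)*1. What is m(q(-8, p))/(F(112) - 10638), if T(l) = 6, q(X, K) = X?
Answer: -77/2690 ≈ -0.028625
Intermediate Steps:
p = -2 (p = 4 - (4 + 2) = 4 - 6 = -2)
m(J) = -77 (m(J) = -37 - 40 = -77)
F(u) = u² + 7*u (F(u) = (u² + 6*u) + u = u² + 7*u)
m(q(-8, p))/(F(112) - 10638) = -77/(112*(7 + 112) - 10638) = -77/(112*119 - 10638) = -77/(13328 - 10638) = -77/2690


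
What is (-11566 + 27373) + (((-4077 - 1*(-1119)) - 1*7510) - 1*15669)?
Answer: -10330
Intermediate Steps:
(-11566 + 27373) + (((-4077 - 1*(-1119)) - 1*7510) - 1*15669) = 15807 + (((-4077 + 1119) - 7510) - 15669) = 15807 + ((-2958 - 7510) - 15669) = 15807 + (-10468 - 15669) = 15807 - 26137 = -10330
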